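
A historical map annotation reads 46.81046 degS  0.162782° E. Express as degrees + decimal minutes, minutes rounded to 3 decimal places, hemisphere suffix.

46° 48.628′ S, 0° 9.767′ E

Latitude: 46° + 0.810460 × 60 = 46° 48.62760′
Lon: minutes = (0.162782 − 0) × 60 = 9.76692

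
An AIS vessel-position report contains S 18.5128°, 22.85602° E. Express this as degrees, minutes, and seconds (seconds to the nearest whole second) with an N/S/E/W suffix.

18°30′46″ S, 22°51′22″ E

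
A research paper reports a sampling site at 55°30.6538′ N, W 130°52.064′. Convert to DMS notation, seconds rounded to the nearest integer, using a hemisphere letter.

φ: 30.65380′ → 30′ and 0.65380 × 60 = 39.23″
Longitude: 52.06400′ → 52′ and 0.06400 × 60 = 3.84″

55°30′39″ N, 130°52′4″ W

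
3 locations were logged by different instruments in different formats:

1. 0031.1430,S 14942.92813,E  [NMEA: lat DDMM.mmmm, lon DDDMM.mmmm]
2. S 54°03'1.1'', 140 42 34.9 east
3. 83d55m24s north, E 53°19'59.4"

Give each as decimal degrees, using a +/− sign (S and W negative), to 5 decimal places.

Point 1:
  φ: degrees = first 2 digits = 0, minutes = 31.143; 0 + 31.143/60 = 0.519050
  S → negative
  λ: split at 3 digits → 149° and 42.92813′; 149 + 42.92813/60 = 149.715469
  E → positive
Point 2:
  Latitude: 3′ + 1.1″ = 3.01833′; 54 + 3.01833/60 = 54.050306
  S ⇒ negate
  Longitude: 42′ + 34.9″ = 42.58167′; 140 + 42.58167/60 = 140.709694
  E → positive
Point 3:
  Lat: 55′ + 24″ = 55.40000′; 83 + 55.40000/60 = 83.923333
  N ⇒ keep positive
  Longitude: 53 + 19/60 + 59.4/3600 = 53.333167
  E → positive

1. -0.51905, 149.71547
2. -54.05031, 140.70969
3. 83.92333, 53.33317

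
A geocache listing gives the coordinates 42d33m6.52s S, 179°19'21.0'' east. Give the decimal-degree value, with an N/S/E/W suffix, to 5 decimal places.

42.55181° S, 179.32250° E

φ: 33′ + 6.52″ = 33.10867′; 42 + 33.10867/60 = 42.551811
Longitude: 179 + 19/60 + 21/3600 = 179.322500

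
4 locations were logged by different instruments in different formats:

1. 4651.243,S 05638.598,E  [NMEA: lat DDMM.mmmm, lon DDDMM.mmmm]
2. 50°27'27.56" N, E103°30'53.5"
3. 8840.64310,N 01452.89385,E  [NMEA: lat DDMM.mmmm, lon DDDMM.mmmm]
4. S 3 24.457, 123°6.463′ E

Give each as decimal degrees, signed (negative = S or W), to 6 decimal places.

Point 1:
  Lat: split at 2 digits → 46° and 51.243′; 46 + 51.243/60 = 46.8540500
  S ⇒ negate
  λ: degrees = first 3 digits = 56, minutes = 38.598; 56 + 38.598/60 = 56.6433000
  E ⇒ keep positive
Point 2:
  Latitude: 27′ + 27.56″ = 27.45933′; 50 + 27.45933/60 = 50.4576556
  N ⇒ keep positive
  Lon: 103 + 30/60 + 53.5/3600 = 103.5148611
  E → positive
Point 3:
  Latitude: degrees = first 2 digits = 88, minutes = 40.6431; 88 + 40.6431/60 = 88.6773850
  N → positive
  Longitude: split at 3 digits → 014° and 52.89385′; 14 + 52.89385/60 = 14.8815642
  E → positive
Point 4:
  φ: 24.457′ = 0.407617°; total 3.4076167
  hemisphere S, so the sign is −
  Lon: 123 + 6.463/60 = 123.1077167
  E ⇒ keep positive

1. -46.854050, 56.643300
2. 50.457656, 103.514861
3. 88.677385, 14.881564
4. -3.407617, 123.107717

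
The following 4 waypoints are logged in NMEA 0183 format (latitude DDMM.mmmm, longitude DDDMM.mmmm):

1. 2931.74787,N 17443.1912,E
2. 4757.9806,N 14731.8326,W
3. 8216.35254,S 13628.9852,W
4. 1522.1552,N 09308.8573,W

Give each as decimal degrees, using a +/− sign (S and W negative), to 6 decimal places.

1. 29.529131, 174.719853
2. 47.966343, -147.530543
3. -82.272542, -136.483087
4. 15.369253, -93.147622

Point 1:
  Lat: degrees = first 2 digits = 29, minutes = 31.74787; 29 + 31.74787/60 = 29.5291312
  N → positive
  Longitude: degrees = first 3 digits = 174, minutes = 43.1912; 174 + 43.1912/60 = 174.7198533
  E → positive
Point 2:
  φ: split at 2 digits → 47° and 57.9806′; 47 + 57.9806/60 = 47.9663433
  N → positive
  Longitude: split at 3 digits → 147° and 31.8326′; 147 + 31.8326/60 = 147.5305433
  W ⇒ negate
Point 3:
  Latitude: split at 2 digits → 82° and 16.35254′; 82 + 16.35254/60 = 82.2725423
  S → negative
  Lon: degrees = first 3 digits = 136, minutes = 28.9852; 136 + 28.9852/60 = 136.4830867
  W → negative
Point 4:
  Lat: degrees = first 2 digits = 15, minutes = 22.1552; 15 + 22.1552/60 = 15.3692533
  N ⇒ keep positive
  Longitude: split at 3 digits → 093° and 8.8573′; 93 + 8.8573/60 = 93.1476217
  hemisphere W, so the sign is −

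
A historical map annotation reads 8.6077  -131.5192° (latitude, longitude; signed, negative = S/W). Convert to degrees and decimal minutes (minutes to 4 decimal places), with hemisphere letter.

8° 36.4620′ N, 131° 31.1520′ W

Latitude: fractional part 0.607700 → 36.462000 minutes
Longitude is negative → W; |value| = 131.519200
Lon: 131° + 0.519200 × 60 = 131° 31.152000′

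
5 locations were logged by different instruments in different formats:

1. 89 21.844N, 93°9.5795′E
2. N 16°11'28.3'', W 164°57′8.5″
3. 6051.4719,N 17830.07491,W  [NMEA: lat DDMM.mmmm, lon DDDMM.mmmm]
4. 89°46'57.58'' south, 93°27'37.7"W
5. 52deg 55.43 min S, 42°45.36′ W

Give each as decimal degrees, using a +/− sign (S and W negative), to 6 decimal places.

1. 89.364067, 93.159658
2. 16.191194, -164.952361
3. 60.857865, -178.501249
4. -89.782661, -93.460472
5. -52.923833, -42.756000

Point 1:
  φ: 21.844′ = 0.364067°; total 89.3640667
  N ⇒ keep positive
  Longitude: 93 + 9.5795/60 = 93.1596583
  E ⇒ keep positive
Point 2:
  Latitude: 11′ + 28.3″ = 11.47167′; 16 + 11.47167/60 = 16.1911944
  N → positive
  Lon: 164 + 57/60 + 8.5/3600 = 164.9523611
  hemisphere W, so the sign is −
Point 3:
  Latitude: split at 2 digits → 60° and 51.4719′; 60 + 51.4719/60 = 60.8578650
  N ⇒ keep positive
  Longitude: split at 3 digits → 178° and 30.07491′; 178 + 30.07491/60 = 178.5012485
  W ⇒ negate
Point 4:
  φ: 46′ + 57.58″ = 46.95967′; 89 + 46.95967/60 = 89.7826611
  S ⇒ negate
  Longitude: 93° + 27/60 + 37.7/3600 = 93 + 0.450000 + 0.010472 = 93.4604722
  W → negative
Point 5:
  Lat: 52 + 55.43/60 = 52.9238333
  S ⇒ negate
  Lon: 45.36′ = 0.756000°; total 42.7560000
  W → negative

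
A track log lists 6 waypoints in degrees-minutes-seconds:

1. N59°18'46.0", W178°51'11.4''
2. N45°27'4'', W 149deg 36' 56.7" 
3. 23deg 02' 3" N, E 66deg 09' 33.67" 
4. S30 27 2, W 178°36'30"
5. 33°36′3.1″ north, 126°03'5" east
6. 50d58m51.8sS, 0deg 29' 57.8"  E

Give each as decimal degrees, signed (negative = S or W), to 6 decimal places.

Point 1:
  Latitude: 59° + 18/60 + 46/3600 = 59 + 0.300000 + 0.012778 = 59.3127778
  N ⇒ keep positive
  Lon: 178 + 51/60 + 11.4/3600 = 178.8531667
  W ⇒ negate
Point 2:
  φ: 45 + 27/60 + 4/3600 = 45.4511111
  N → positive
  Lon: 149 + 36/60 + 56.7/3600 = 149.6157500
  hemisphere W, so the sign is −
Point 3:
  Lat: 23 + 2/60 + 3/3600 = 23.0341667
  N ⇒ keep positive
  Lon: 9′ + 33.67″ = 9.56117′; 66 + 9.56117/60 = 66.1593528
  E → positive
Point 4:
  Lat: 27′ + 2″ = 27.03333′; 30 + 27.03333/60 = 30.4505556
  S → negative
  Longitude: 178° + 36/60 + 30/3600 = 178 + 0.600000 + 0.008333 = 178.6083333
  hemisphere W, so the sign is −
Point 5:
  Latitude: 36′ + 3.1″ = 36.05167′; 33 + 36.05167/60 = 33.6008611
  N → positive
  Lon: 126° + 3/60 + 5/3600 = 126 + 0.050000 + 0.001389 = 126.0513889
  E → positive
Point 6:
  Latitude: 58′ + 51.8″ = 58.86333′; 50 + 58.86333/60 = 50.9810556
  hemisphere S, so the sign is −
  Longitude: 0° + 29/60 + 57.8/3600 = 0 + 0.483333 + 0.016056 = 0.4993889
  E → positive

1. 59.312778, -178.853167
2. 45.451111, -149.615750
3. 23.034167, 66.159353
4. -30.450556, -178.608333
5. 33.600861, 126.051389
6. -50.981056, 0.499389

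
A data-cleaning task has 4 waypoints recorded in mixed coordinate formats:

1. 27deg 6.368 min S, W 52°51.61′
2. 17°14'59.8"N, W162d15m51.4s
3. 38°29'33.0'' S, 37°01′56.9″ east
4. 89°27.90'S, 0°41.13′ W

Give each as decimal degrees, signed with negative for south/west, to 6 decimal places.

1. -27.106133, -52.860167
2. 17.249944, -162.264278
3. -38.492500, 37.032472
4. -89.465000, -0.685500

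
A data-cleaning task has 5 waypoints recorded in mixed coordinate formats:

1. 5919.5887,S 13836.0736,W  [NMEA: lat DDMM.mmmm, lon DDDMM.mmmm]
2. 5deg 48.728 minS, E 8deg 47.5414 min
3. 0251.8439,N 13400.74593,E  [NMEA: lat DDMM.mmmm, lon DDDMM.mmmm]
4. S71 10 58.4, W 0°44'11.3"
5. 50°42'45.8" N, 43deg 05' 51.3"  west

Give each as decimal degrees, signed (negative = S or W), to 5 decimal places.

Point 1:
  Lat: degrees = first 2 digits = 59, minutes = 19.5887; 59 + 19.5887/60 = 59.326478
  hemisphere S, so the sign is −
  Lon: degrees = first 3 digits = 138, minutes = 36.0736; 138 + 36.0736/60 = 138.601227
  W → negative
Point 2:
  φ: 48.728′ = 0.812133°; total 5.812133
  S ⇒ negate
  Lon: 47.5414′ = 0.792357°; total 8.792357
  E → positive
Point 3:
  Lat: degrees = first 2 digits = 2, minutes = 51.8439; 2 + 51.8439/60 = 2.864065
  N → positive
  Lon: degrees = first 3 digits = 134, minutes = 0.74593; 134 + 0.74593/60 = 134.012432
  E → positive
Point 4:
  Lat: 71 + 10/60 + 58.4/3600 = 71.182889
  S → negative
  λ: 0 + 44/60 + 11.3/3600 = 0.736472
  W → negative
Point 5:
  Latitude: 50 + 42/60 + 45.8/3600 = 50.712722
  N ⇒ keep positive
  Longitude: 43° + 5/60 + 51.3/3600 = 43 + 0.083333 + 0.014250 = 43.097583
  W ⇒ negate

1. -59.32648, -138.60123
2. -5.81213, 8.79236
3. 2.86407, 134.01243
4. -71.18289, -0.73647
5. 50.71272, -43.09758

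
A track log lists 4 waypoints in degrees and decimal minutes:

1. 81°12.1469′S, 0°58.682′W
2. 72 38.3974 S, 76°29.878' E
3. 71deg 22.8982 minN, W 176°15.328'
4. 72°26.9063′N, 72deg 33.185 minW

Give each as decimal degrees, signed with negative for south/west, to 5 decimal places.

1. -81.20245, -0.97803
2. -72.63996, 76.49797
3. 71.38164, -176.25547
4. 72.44844, -72.55308

Point 1:
  φ: 12.1469′ = 0.202448°; total 81.202448
  S ⇒ negate
  Longitude: 58.682′ = 0.978033°; total 0.978033
  hemisphere W, so the sign is −
Point 2:
  Latitude: 72 + 38.3974/60 = 72.639957
  S → negative
  Lon: 29.878′ = 0.497967°; total 76.497967
  E → positive
Point 3:
  Lat: 22.8982′ = 0.381637°; total 71.381637
  N ⇒ keep positive
  Longitude: 176 + 15.328/60 = 176.255467
  hemisphere W, so the sign is −
Point 4:
  φ: 26.9063′ = 0.448438°; total 72.448438
  N ⇒ keep positive
  λ: 33.185′ = 0.553083°; total 72.553083
  hemisphere W, so the sign is −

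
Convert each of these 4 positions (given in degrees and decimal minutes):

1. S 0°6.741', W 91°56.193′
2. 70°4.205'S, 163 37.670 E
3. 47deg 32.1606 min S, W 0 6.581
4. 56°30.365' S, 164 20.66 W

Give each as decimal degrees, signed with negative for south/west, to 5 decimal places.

Point 1:
  Latitude: 6.741′ = 0.112350°; total 0.112350
  S ⇒ negate
  Longitude: 91 + 56.193/60 = 91.936550
  W ⇒ negate
Point 2:
  Latitude: 4.205′ = 0.070083°; total 70.070083
  hemisphere S, so the sign is −
  Longitude: 163 + 37.67/60 = 163.627833
  E → positive
Point 3:
  Lat: 32.1606′ = 0.536010°; total 47.536010
  S ⇒ negate
  λ: 0 + 6.581/60 = 0.109683
  W → negative
Point 4:
  φ: 30.365′ = 0.506083°; total 56.506083
  S → negative
  Lon: 20.66′ = 0.344333°; total 164.344333
  W → negative

1. -0.11235, -91.93655
2. -70.07008, 163.62783
3. -47.53601, -0.10968
4. -56.50608, -164.34433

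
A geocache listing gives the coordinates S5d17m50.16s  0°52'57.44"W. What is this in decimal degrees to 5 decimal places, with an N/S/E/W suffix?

5.29727° S, 0.88262° W

φ: 17′ + 50.16″ = 17.83600′; 5 + 17.83600/60 = 5.297267
Lon: 0 + 52/60 + 57.44/3600 = 0.882622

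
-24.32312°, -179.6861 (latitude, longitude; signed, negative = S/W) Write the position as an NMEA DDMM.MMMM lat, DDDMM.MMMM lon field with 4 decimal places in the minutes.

2419.3872,S / 17941.1660,W

Latitude is negative → S; |value| = 24.323120
Lat: fractional part 0.323120 → 19.387200 minutes
Longitude is negative → W; |value| = 179.686100
Longitude: 179° + 0.686100 × 60 = 179° 41.166000′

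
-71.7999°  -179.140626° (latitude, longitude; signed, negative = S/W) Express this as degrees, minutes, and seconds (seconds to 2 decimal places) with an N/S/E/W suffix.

71°47′59.64″ S, 179°08′26.25″ W

Latitude is negative → S; |value| = 71.799900
φ: 0.799900° → 47.99400′; 0.99400 × 60 = 59.6400″
Longitude is negative → W; |value| = 179.140626
λ: 0.140626° → 8.43756′; 0.43756 × 60 = 26.2536″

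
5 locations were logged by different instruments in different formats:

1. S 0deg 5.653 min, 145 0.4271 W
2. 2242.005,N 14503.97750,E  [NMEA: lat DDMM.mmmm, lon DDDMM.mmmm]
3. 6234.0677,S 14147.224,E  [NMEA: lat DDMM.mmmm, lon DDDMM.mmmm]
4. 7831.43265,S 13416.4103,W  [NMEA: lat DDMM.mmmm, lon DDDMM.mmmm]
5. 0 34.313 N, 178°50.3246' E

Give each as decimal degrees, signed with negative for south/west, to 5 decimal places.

1. -0.09422, -145.00712
2. 22.70008, 145.06629
3. -62.56780, 141.78707
4. -78.52388, -134.27351
5. 0.57188, 178.83874

Point 1:
  φ: 0 + 5.653/60 = 0.094217
  S → negative
  λ: 0.4271′ = 0.007118°; total 145.007118
  hemisphere W, so the sign is −
Point 2:
  Lat: split at 2 digits → 22° and 42.005′; 22 + 42.005/60 = 22.700083
  N → positive
  λ: split at 3 digits → 145° and 3.9775′; 145 + 3.9775/60 = 145.066292
  E ⇒ keep positive
Point 3:
  Latitude: degrees = first 2 digits = 62, minutes = 34.0677; 62 + 34.0677/60 = 62.567795
  hemisphere S, so the sign is −
  Longitude: degrees = first 3 digits = 141, minutes = 47.224; 141 + 47.224/60 = 141.787067
  E ⇒ keep positive
Point 4:
  Lat: degrees = first 2 digits = 78, minutes = 31.43265; 78 + 31.43265/60 = 78.523878
  hemisphere S, so the sign is −
  Lon: split at 3 digits → 134° and 16.4103′; 134 + 16.4103/60 = 134.273505
  hemisphere W, so the sign is −
Point 5:
  Lat: 0 + 34.313/60 = 0.571883
  N ⇒ keep positive
  λ: 178 + 50.3246/60 = 178.838743
  E ⇒ keep positive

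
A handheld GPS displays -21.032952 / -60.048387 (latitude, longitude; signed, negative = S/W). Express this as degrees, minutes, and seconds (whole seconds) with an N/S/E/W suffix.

21°01′59″ S, 60°02′54″ W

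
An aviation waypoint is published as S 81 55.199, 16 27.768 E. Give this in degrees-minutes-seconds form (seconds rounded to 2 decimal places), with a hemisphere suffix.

Latitude: 55.19900′ → 55′ and 0.19900 × 60 = 11.9400″
Lon: 27.76800′ → 27′ and 0.76800 × 60 = 46.0800″

81°55′11.94″ S, 16°27′46.08″ E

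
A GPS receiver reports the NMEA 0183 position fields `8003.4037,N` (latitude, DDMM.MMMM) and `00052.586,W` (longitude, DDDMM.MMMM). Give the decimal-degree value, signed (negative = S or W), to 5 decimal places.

80.05673, -0.87643

Lat: degrees = first 2 digits = 80, minutes = 3.4037; 80 + 3.4037/60 = 80.056728
N → positive
Longitude: split at 3 digits → 000° and 52.586′; 0 + 52.586/60 = 0.876433
hemisphere W, so the sign is −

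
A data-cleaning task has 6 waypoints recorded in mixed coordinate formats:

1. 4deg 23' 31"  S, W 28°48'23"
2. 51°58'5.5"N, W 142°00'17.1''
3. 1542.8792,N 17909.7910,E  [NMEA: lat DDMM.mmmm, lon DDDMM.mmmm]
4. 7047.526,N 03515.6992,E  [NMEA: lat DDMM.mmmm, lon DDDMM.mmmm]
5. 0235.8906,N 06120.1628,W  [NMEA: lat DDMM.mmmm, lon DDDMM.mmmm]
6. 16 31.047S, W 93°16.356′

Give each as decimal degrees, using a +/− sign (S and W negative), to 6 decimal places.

1. -4.391944, -28.806389
2. 51.968194, -142.004750
3. 15.714653, 179.163183
4. 70.792100, 35.261653
5. 2.598177, -61.336047
6. -16.517450, -93.272600

Point 1:
  Lat: 4° + 23/60 + 31/3600 = 4 + 0.383333 + 0.008611 = 4.3919444
  S → negative
  Longitude: 28° + 48/60 + 23/3600 = 28 + 0.800000 + 0.006389 = 28.8063889
  W ⇒ negate
Point 2:
  Latitude: 51° + 58/60 + 5.5/3600 = 51 + 0.966667 + 0.001528 = 51.9681944
  N ⇒ keep positive
  Lon: 142 + 0/60 + 17.1/3600 = 142.0047500
  hemisphere W, so the sign is −
Point 3:
  Latitude: degrees = first 2 digits = 15, minutes = 42.8792; 15 + 42.8792/60 = 15.7146533
  N ⇒ keep positive
  Lon: degrees = first 3 digits = 179, minutes = 9.791; 179 + 9.791/60 = 179.1631833
  E → positive
Point 4:
  Lat: degrees = first 2 digits = 70, minutes = 47.526; 70 + 47.526/60 = 70.7921000
  N ⇒ keep positive
  Lon: split at 3 digits → 035° and 15.6992′; 35 + 15.6992/60 = 35.2616533
  E → positive
Point 5:
  Lat: degrees = first 2 digits = 2, minutes = 35.8906; 2 + 35.8906/60 = 2.5981767
  N ⇒ keep positive
  Longitude: split at 3 digits → 061° and 20.1628′; 61 + 20.1628/60 = 61.3360467
  W → negative
Point 6:
  φ: 16 + 31.047/60 = 16.5174500
  hemisphere S, so the sign is −
  λ: 93 + 16.356/60 = 93.2726000
  W → negative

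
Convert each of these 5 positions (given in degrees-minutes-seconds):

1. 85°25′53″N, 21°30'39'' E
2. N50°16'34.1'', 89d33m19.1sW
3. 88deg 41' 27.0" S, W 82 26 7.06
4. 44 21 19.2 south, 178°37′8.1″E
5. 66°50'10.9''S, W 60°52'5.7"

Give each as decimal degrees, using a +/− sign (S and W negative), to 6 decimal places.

Point 1:
  φ: 25′ + 53″ = 25.88333′; 85 + 25.88333/60 = 85.4313889
  N ⇒ keep positive
  λ: 21 + 30/60 + 39/3600 = 21.5108333
  E → positive
Point 2:
  Latitude: 16′ + 34.1″ = 16.56833′; 50 + 16.56833/60 = 50.2761389
  N ⇒ keep positive
  Lon: 33′ + 19.1″ = 33.31833′; 89 + 33.31833/60 = 89.5553056
  W → negative
Point 3:
  Lat: 41′ + 27″ = 41.45000′; 88 + 41.45000/60 = 88.6908333
  S → negative
  Lon: 82° + 26/60 + 7.06/3600 = 82 + 0.433333 + 0.001961 = 82.4352944
  W → negative
Point 4:
  Latitude: 44 + 21/60 + 19.2/3600 = 44.3553333
  hemisphere S, so the sign is −
  Lon: 178 + 37/60 + 8.1/3600 = 178.6189167
  E → positive
Point 5:
  φ: 50′ + 10.9″ = 50.18167′; 66 + 50.18167/60 = 66.8363611
  hemisphere S, so the sign is −
  λ: 60 + 52/60 + 5.7/3600 = 60.8682500
  W ⇒ negate

1. 85.431389, 21.510833
2. 50.276139, -89.555306
3. -88.690833, -82.435294
4. -44.355333, 178.618917
5. -66.836361, -60.868250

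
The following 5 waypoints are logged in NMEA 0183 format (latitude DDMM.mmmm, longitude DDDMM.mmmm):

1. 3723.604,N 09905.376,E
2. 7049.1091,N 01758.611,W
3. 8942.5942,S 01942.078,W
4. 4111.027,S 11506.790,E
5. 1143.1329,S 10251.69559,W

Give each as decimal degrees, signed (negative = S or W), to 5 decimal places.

1. 37.39340, 99.08960
2. 70.81849, -17.97685
3. -89.70990, -19.70130
4. -41.18378, 115.11317
5. -11.71888, -102.86159

Point 1:
  Latitude: split at 2 digits → 37° and 23.604′; 37 + 23.604/60 = 37.393400
  N ⇒ keep positive
  λ: split at 3 digits → 099° and 5.376′; 99 + 5.376/60 = 99.089600
  E → positive
Point 2:
  Lat: split at 2 digits → 70° and 49.1091′; 70 + 49.1091/60 = 70.818485
  N → positive
  Longitude: split at 3 digits → 017° and 58.611′; 17 + 58.611/60 = 17.976850
  hemisphere W, so the sign is −
Point 3:
  Lat: degrees = first 2 digits = 89, minutes = 42.5942; 89 + 42.5942/60 = 89.709903
  hemisphere S, so the sign is −
  Lon: split at 3 digits → 019° and 42.078′; 19 + 42.078/60 = 19.701300
  W ⇒ negate
Point 4:
  Latitude: degrees = first 2 digits = 41, minutes = 11.027; 41 + 11.027/60 = 41.183783
  S → negative
  Lon: split at 3 digits → 115° and 6.79′; 115 + 6.79/60 = 115.113167
  E ⇒ keep positive
Point 5:
  φ: degrees = first 2 digits = 11, minutes = 43.1329; 11 + 43.1329/60 = 11.718882
  S ⇒ negate
  λ: degrees = first 3 digits = 102, minutes = 51.69559; 102 + 51.69559/60 = 102.861593
  hemisphere W, so the sign is −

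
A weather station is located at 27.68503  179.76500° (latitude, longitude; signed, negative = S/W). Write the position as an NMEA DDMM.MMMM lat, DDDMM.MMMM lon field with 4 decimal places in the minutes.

2741.1018,N / 17945.9000,E

Latitude: minutes = (27.685030 − 27) × 60 = 41.101800
Lon: minutes = (179.765000 − 179) × 60 = 45.900000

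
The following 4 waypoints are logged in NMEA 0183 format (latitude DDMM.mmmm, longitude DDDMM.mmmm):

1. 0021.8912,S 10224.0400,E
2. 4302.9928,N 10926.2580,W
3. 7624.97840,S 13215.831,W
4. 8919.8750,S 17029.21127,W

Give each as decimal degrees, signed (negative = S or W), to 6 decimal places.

Point 1:
  Latitude: split at 2 digits → 00° and 21.8912′; 0 + 21.8912/60 = 0.3648533
  S ⇒ negate
  Longitude: degrees = first 3 digits = 102, minutes = 24.04; 102 + 24.04/60 = 102.4006667
  E → positive
Point 2:
  Latitude: degrees = first 2 digits = 43, minutes = 2.9928; 43 + 2.9928/60 = 43.0498800
  N → positive
  Lon: degrees = first 3 digits = 109, minutes = 26.258; 109 + 26.258/60 = 109.4376333
  W → negative
Point 3:
  Lat: split at 2 digits → 76° and 24.9784′; 76 + 24.9784/60 = 76.4163067
  S ⇒ negate
  Longitude: degrees = first 3 digits = 132, minutes = 15.831; 132 + 15.831/60 = 132.2638500
  W ⇒ negate
Point 4:
  Latitude: split at 2 digits → 89° and 19.875′; 89 + 19.875/60 = 89.3312500
  S ⇒ negate
  λ: split at 3 digits → 170° and 29.21127′; 170 + 29.21127/60 = 170.4868545
  W ⇒ negate

1. -0.364853, 102.400667
2. 43.049880, -109.437633
3. -76.416307, -132.263850
4. -89.331250, -170.486855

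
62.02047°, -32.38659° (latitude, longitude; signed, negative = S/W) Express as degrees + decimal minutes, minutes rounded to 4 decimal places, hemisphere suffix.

62° 1.2282′ N, 32° 23.1954′ W

Latitude: 62° + 0.020470 × 60 = 62° 1.228200′
Longitude is negative → W; |value| = 32.386590
λ: 32° + 0.386590 × 60 = 32° 23.195400′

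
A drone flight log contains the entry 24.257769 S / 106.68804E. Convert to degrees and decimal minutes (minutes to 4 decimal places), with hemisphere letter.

φ: fractional part 0.257769 → 15.466140 minutes
Longitude: minutes = (106.688040 − 106) × 60 = 41.282400

24° 15.4661′ S, 106° 41.2824′ E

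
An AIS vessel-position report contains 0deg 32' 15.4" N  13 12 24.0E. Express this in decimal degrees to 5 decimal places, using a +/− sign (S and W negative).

Latitude: 0° + 32/60 + 15.4/3600 = 0 + 0.533333 + 0.004278 = 0.537611
N → positive
Lon: 12′ + 24″ = 12.40000′; 13 + 12.40000/60 = 13.206667
E → positive

0.53761, 13.20667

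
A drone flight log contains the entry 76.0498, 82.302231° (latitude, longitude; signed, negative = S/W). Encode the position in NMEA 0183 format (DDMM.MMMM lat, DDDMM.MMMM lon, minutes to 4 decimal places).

7602.9880,N / 08218.1339,E

Latitude: fractional part 0.049800 → 2.988000 minutes
Longitude: fractional part 0.302231 → 18.133860 minutes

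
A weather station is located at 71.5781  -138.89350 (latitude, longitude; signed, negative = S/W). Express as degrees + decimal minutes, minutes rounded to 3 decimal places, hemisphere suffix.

71° 34.686′ N, 138° 53.610′ W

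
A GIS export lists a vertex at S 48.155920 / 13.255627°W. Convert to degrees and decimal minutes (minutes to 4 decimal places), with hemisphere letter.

48° 9.3552′ S, 13° 15.3376′ W

Lat: 48° + 0.155920 × 60 = 48° 9.355200′
Lon: fractional part 0.255627 → 15.337620 minutes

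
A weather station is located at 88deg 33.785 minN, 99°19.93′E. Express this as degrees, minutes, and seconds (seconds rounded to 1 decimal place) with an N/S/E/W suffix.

88°33′47.1″ N, 99°19′55.8″ E

φ: 33.78500′ → 33′ and 0.78500 × 60 = 47.100″
Longitude: 19.93000′ → 19′ and 0.93000 × 60 = 55.800″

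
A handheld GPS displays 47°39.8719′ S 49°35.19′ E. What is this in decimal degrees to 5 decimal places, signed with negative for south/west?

-47.66453, 49.58650

Lat: 39.8719′ = 0.664532°; total 47.664532
S ⇒ negate
Lon: 35.19′ = 0.586500°; total 49.586500
E → positive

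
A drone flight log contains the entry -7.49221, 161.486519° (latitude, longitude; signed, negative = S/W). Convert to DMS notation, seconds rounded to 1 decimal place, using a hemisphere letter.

Latitude is negative → S; |value| = 7.492210
Lat: 0.492210 × 60 = 29.53260′ → 29′, remainder × 60 = 31.956″
Longitude: 0.486519° → 29.19114′; 0.19114 × 60 = 11.468″

7°29′32.0″ S, 161°29′11.5″ E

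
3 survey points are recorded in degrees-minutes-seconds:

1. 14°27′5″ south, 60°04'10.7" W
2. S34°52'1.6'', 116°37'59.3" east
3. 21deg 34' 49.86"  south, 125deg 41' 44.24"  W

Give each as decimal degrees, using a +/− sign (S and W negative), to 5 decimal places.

1. -14.45139, -60.06964
2. -34.86711, 116.63314
3. -21.58052, -125.69562

Point 1:
  Lat: 27′ + 5″ = 27.08333′; 14 + 27.08333/60 = 14.451389
  S ⇒ negate
  Longitude: 60 + 4/60 + 10.7/3600 = 60.069639
  W → negative
Point 2:
  Latitude: 34 + 52/60 + 1.6/3600 = 34.867111
  S ⇒ negate
  Longitude: 116 + 37/60 + 59.3/3600 = 116.633139
  E ⇒ keep positive
Point 3:
  φ: 21 + 34/60 + 49.86/3600 = 21.580517
  S → negative
  λ: 125 + 41/60 + 44.24/3600 = 125.695622
  W → negative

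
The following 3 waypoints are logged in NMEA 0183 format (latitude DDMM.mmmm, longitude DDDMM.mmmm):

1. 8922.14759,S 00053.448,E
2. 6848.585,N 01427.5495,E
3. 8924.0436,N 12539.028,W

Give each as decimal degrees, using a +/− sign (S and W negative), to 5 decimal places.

Point 1:
  Latitude: degrees = first 2 digits = 89, minutes = 22.14759; 89 + 22.14759/60 = 89.369127
  hemisphere S, so the sign is −
  Longitude: degrees = first 3 digits = 0, minutes = 53.448; 0 + 53.448/60 = 0.890800
  E ⇒ keep positive
Point 2:
  Latitude: split at 2 digits → 68° and 48.585′; 68 + 48.585/60 = 68.809750
  N → positive
  Lon: degrees = first 3 digits = 14, minutes = 27.5495; 14 + 27.5495/60 = 14.459158
  E → positive
Point 3:
  Lat: degrees = first 2 digits = 89, minutes = 24.0436; 89 + 24.0436/60 = 89.400727
  N → positive
  Longitude: degrees = first 3 digits = 125, minutes = 39.028; 125 + 39.028/60 = 125.650467
  W → negative

1. -89.36913, 0.89080
2. 68.80975, 14.45916
3. 89.40073, -125.65047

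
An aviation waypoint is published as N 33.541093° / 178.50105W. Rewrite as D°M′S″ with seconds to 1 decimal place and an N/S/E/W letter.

Lat: whole degrees 33; 32.46558′ → 32′ and 27.935″
Lon: 0.501050° → 30.06300′; 0.06300 × 60 = 3.780″

33°32′27.9″ N, 178°30′3.8″ W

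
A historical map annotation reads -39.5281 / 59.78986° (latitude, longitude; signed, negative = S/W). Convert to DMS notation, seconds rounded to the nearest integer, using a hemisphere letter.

39°31′41″ S, 59°47′23″ E

Latitude is negative → S; |value| = 39.528100
Latitude: 0.528100 × 60 = 31.68600′ → 31′, remainder × 60 = 41.16″
λ: whole degrees 59; 47.39160′ → 47′ and 23.50″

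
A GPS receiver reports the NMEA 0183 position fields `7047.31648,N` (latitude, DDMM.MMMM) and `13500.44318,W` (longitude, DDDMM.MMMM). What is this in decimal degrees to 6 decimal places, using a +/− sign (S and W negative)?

φ: degrees = first 2 digits = 70, minutes = 47.31648; 70 + 47.31648/60 = 70.7886080
N → positive
λ: degrees = first 3 digits = 135, minutes = 0.44318; 135 + 0.44318/60 = 135.0073863
hemisphere W, so the sign is −

70.788608, -135.007386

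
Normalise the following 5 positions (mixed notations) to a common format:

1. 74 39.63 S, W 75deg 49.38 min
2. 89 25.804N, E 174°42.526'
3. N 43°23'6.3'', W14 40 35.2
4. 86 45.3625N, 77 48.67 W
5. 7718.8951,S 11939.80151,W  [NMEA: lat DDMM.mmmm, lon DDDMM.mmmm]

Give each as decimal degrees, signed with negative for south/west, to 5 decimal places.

1. -74.66050, -75.82300
2. 89.43007, 174.70877
3. 43.38508, -14.67644
4. 86.75604, -77.81117
5. -77.31492, -119.66336

Point 1:
  φ: 39.63′ = 0.660500°; total 74.660500
  S ⇒ negate
  Lon: 49.38′ = 0.823000°; total 75.823000
  W ⇒ negate
Point 2:
  Latitude: 89 + 25.804/60 = 89.430067
  N ⇒ keep positive
  Longitude: 174 + 42.526/60 = 174.708767
  E → positive
Point 3:
  Latitude: 23′ + 6.3″ = 23.10500′; 43 + 23.10500/60 = 43.385083
  N → positive
  λ: 14 + 40/60 + 35.2/3600 = 14.676444
  W ⇒ negate
Point 4:
  Latitude: 86 + 45.3625/60 = 86.756042
  N → positive
  Lon: 48.67′ = 0.811167°; total 77.811167
  W ⇒ negate
Point 5:
  Latitude: degrees = first 2 digits = 77, minutes = 18.8951; 77 + 18.8951/60 = 77.314918
  hemisphere S, so the sign is −
  Longitude: degrees = first 3 digits = 119, minutes = 39.80151; 119 + 39.80151/60 = 119.663359
  W ⇒ negate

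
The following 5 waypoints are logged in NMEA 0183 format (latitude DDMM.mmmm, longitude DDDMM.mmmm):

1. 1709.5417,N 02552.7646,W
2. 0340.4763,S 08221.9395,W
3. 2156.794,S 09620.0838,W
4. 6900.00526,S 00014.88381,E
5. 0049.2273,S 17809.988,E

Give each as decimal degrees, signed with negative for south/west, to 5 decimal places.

1. 17.15903, -25.87941
2. -3.67461, -82.36566
3. -21.94657, -96.33473
4. -69.00009, 0.24806
5. -0.82046, 178.16647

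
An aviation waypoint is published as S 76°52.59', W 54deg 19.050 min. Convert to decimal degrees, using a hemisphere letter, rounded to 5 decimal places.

76.87650° S, 54.31750° W

Lat: 52.59′ = 0.876500°; total 76.876500
λ: 19.05′ = 0.317500°; total 54.317500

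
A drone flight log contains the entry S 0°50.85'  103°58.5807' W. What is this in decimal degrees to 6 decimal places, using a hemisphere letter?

Lat: 50.85′ = 0.847500°; total 0.8475000
λ: 58.5807′ = 0.976345°; total 103.9763450

0.847500° S, 103.976345° W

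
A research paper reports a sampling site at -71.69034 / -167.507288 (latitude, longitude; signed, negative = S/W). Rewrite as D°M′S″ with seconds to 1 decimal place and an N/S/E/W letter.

71°41′25.2″ S, 167°30′26.2″ W

Latitude is negative → S; |value| = 71.690340
Lat: 0.690340° → 41.42040′; 0.42040 × 60 = 25.224″
Longitude is negative → W; |value| = 167.507288
Longitude: 0.507288° → 30.43728′; 0.43728 × 60 = 26.237″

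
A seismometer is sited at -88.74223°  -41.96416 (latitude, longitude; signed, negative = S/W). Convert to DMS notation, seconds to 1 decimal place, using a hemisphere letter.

88°44′32.0″ S, 41°57′51.0″ W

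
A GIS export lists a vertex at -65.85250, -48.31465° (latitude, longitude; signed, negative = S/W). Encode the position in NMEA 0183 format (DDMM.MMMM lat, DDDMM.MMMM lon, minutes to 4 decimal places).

Latitude is negative → S; |value| = 65.852500
Latitude: 65° + 0.852500 × 60 = 65° 51.150000′
Longitude is negative → W; |value| = 48.314650
Lon: fractional part 0.314650 → 18.879000 minutes

6551.1500,S / 04818.8790,W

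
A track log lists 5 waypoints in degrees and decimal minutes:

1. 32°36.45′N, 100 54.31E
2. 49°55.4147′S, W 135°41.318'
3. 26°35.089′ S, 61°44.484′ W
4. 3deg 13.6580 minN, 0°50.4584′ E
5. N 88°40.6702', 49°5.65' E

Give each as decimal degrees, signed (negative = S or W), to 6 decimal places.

Point 1:
  Latitude: 32 + 36.45/60 = 32.6075000
  N ⇒ keep positive
  λ: 100 + 54.31/60 = 100.9051667
  E → positive
Point 2:
  φ: 55.4147′ = 0.923578°; total 49.9235783
  S ⇒ negate
  Lon: 41.318′ = 0.688633°; total 135.6886333
  W → negative
Point 3:
  φ: 26 + 35.089/60 = 26.5848167
  S → negative
  Longitude: 44.484′ = 0.741400°; total 61.7414000
  hemisphere W, so the sign is −
Point 4:
  Lat: 3 + 13.658/60 = 3.2276333
  N → positive
  Longitude: 0 + 50.4584/60 = 0.8409733
  E → positive
Point 5:
  Latitude: 88 + 40.6702/60 = 88.6778367
  N → positive
  Lon: 49 + 5.65/60 = 49.0941667
  E ⇒ keep positive

1. 32.607500, 100.905167
2. -49.923578, -135.688633
3. -26.584817, -61.741400
4. 3.227633, 0.840973
5. 88.677837, 49.094167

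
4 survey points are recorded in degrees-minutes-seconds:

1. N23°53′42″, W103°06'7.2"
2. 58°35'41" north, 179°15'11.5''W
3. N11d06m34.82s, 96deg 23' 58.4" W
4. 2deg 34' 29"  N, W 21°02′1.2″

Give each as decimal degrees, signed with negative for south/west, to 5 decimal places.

1. 23.89500, -103.10200
2. 58.59472, -179.25319
3. 11.10967, -96.39956
4. 2.57472, -21.03367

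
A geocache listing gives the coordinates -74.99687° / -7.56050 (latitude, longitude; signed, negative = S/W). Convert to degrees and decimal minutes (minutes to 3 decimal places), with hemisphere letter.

Latitude is negative → S; |value| = 74.996870
φ: minutes = (74.996870 − 74) × 60 = 59.81220
Longitude is negative → W; |value| = 7.560500
λ: minutes = (7.560500 − 7) × 60 = 33.63000

74° 59.812′ S, 7° 33.630′ W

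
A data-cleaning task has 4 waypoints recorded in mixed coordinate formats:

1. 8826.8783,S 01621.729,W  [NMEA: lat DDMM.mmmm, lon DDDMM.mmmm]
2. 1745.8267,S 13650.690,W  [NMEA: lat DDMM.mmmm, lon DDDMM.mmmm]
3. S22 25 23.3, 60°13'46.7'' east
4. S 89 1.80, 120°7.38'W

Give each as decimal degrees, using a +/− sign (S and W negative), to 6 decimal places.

1. -88.447972, -16.362150
2. -17.763778, -136.844833
3. -22.423139, 60.229639
4. -89.030000, -120.123000

Point 1:
  φ: degrees = first 2 digits = 88, minutes = 26.8783; 88 + 26.8783/60 = 88.4479717
  hemisphere S, so the sign is −
  Lon: split at 3 digits → 016° and 21.729′; 16 + 21.729/60 = 16.3621500
  W ⇒ negate
Point 2:
  Lat: degrees = first 2 digits = 17, minutes = 45.8267; 17 + 45.8267/60 = 17.7637783
  S → negative
  λ: split at 3 digits → 136° and 50.69′; 136 + 50.69/60 = 136.8448333
  W → negative
Point 3:
  φ: 25′ + 23.3″ = 25.38833′; 22 + 25.38833/60 = 22.4231389
  S → negative
  λ: 60° + 13/60 + 46.7/3600 = 60 + 0.216667 + 0.012972 = 60.2296389
  E → positive
Point 4:
  φ: 1.8′ = 0.030000°; total 89.0300000
  S ⇒ negate
  Lon: 7.38′ = 0.123000°; total 120.1230000
  W ⇒ negate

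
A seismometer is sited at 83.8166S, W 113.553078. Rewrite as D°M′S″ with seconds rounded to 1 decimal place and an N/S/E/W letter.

83°48′59.8″ S, 113°33′11.1″ W

Lat: whole degrees 83; 48.99600′ → 48′ and 59.760″
Longitude: 0.553078 × 60 = 33.18468′ → 33′, remainder × 60 = 11.081″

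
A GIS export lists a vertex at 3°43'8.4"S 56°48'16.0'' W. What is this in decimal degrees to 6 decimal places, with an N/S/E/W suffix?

3.719000° S, 56.804444° W

φ: 3 + 43/60 + 8.4/3600 = 3.7190000
Lon: 48′ + 16″ = 48.26667′; 56 + 48.26667/60 = 56.8044444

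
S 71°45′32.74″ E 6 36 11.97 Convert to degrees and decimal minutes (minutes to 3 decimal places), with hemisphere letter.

71° 45.546′ S, 6° 36.200′ E

Latitude: seconds/60 = 0.54567; minutes = 45 + 0.54567 = 45.54567
Longitude: 36 + 11.97/60 = 36.19950′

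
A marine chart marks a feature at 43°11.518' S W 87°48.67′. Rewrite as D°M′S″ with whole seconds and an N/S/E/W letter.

43°11′31″ S, 87°48′40″ W

Latitude: 11.51800′ → 11′ and 0.51800 × 60 = 31.08″
λ: 48.67000′ → 48′ and 0.67000 × 60 = 40.20″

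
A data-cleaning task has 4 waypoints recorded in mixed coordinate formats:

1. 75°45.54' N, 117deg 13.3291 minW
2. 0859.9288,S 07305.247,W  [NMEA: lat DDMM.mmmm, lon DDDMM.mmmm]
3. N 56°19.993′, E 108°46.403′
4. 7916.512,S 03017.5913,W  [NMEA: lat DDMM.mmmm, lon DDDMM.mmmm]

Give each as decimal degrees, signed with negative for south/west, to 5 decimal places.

1. 75.75900, -117.22215
2. -8.99881, -73.08745
3. 56.33322, 108.77338
4. -79.27520, -30.29319

Point 1:
  Latitude: 75 + 45.54/60 = 75.759000
  N → positive
  Longitude: 117 + 13.3291/60 = 117.222152
  W → negative
Point 2:
  φ: degrees = first 2 digits = 8, minutes = 59.9288; 8 + 59.9288/60 = 8.998813
  hemisphere S, so the sign is −
  Longitude: degrees = first 3 digits = 73, minutes = 5.247; 73 + 5.247/60 = 73.087450
  W ⇒ negate
Point 3:
  Lat: 56 + 19.993/60 = 56.333217
  N ⇒ keep positive
  λ: 108 + 46.403/60 = 108.773383
  E ⇒ keep positive
Point 4:
  Latitude: split at 2 digits → 79° and 16.512′; 79 + 16.512/60 = 79.275200
  hemisphere S, so the sign is −
  Lon: split at 3 digits → 030° and 17.5913′; 30 + 17.5913/60 = 30.293188
  W → negative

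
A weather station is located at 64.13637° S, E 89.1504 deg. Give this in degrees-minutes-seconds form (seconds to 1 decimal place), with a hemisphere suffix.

64°08′10.9″ S, 89°09′1.4″ E

φ: whole degrees 64; 8.18220′ → 8′ and 10.932″
Lon: whole degrees 89; 9.02400′ → 9′ and 1.440″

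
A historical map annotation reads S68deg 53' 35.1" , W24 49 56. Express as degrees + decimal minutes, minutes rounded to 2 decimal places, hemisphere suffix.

φ: 53 + 35.1/60 = 53.5850′
Longitude: seconds/60 = 0.93333; minutes = 49 + 0.93333 = 49.9333

68° 53.59′ S, 24° 49.93′ W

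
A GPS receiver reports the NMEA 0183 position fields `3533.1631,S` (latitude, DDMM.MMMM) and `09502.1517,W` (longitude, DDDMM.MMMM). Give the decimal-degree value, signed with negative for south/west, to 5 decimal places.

Lat: split at 2 digits → 35° and 33.1631′; 35 + 33.1631/60 = 35.552718
hemisphere S, so the sign is −
Lon: split at 3 digits → 095° and 2.1517′; 95 + 2.1517/60 = 95.035862
hemisphere W, so the sign is −

-35.55272, -95.03586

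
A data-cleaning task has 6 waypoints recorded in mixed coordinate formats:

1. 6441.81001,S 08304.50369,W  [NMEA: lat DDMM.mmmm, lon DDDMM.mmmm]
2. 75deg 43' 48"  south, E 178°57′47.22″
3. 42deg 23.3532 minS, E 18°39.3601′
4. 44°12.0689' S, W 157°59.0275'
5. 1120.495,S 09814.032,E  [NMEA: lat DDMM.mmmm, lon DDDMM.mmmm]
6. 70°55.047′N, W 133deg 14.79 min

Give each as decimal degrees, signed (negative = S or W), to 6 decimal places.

1. -64.696834, -83.075062
2. -75.730000, 178.963117
3. -42.389220, 18.656002
4. -44.201148, -157.983792
5. -11.341583, 98.233867
6. 70.917450, -133.246500

Point 1:
  φ: split at 2 digits → 64° and 41.81001′; 64 + 41.81001/60 = 64.6968335
  S ⇒ negate
  Longitude: split at 3 digits → 083° and 4.50369′; 83 + 4.50369/60 = 83.0750615
  hemisphere W, so the sign is −
Point 2:
  Lat: 43′ + 48″ = 43.80000′; 75 + 43.80000/60 = 75.7300000
  S → negative
  Longitude: 178° + 57/60 + 47.22/3600 = 178 + 0.950000 + 0.013117 = 178.9631167
  E → positive
Point 3:
  φ: 42 + 23.3532/60 = 42.3892200
  S ⇒ negate
  Lon: 39.3601′ = 0.656002°; total 18.6560017
  E ⇒ keep positive
Point 4:
  Latitude: 44 + 12.0689/60 = 44.2011483
  S ⇒ negate
  Longitude: 59.0275′ = 0.983792°; total 157.9837917
  W ⇒ negate
Point 5:
  Latitude: degrees = first 2 digits = 11, minutes = 20.495; 11 + 20.495/60 = 11.3415833
  S → negative
  Longitude: degrees = first 3 digits = 98, minutes = 14.032; 98 + 14.032/60 = 98.2338667
  E → positive
Point 6:
  φ: 55.047′ = 0.917450°; total 70.9174500
  N ⇒ keep positive
  Lon: 14.79′ = 0.246500°; total 133.2465000
  W ⇒ negate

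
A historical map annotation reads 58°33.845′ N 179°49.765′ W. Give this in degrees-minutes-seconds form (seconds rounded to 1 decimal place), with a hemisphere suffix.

58°33′50.7″ N, 179°49′45.9″ W

Latitude: 33.84500′ → 33′ and 0.84500 × 60 = 50.700″
λ: 49.76500′ → 49′ and 0.76500 × 60 = 45.900″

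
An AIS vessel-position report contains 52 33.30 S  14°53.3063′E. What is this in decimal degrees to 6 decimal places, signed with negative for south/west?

φ: 52 + 33.3/60 = 52.5550000
S ⇒ negate
Longitude: 53.3063′ = 0.888438°; total 14.8884383
E ⇒ keep positive

-52.555000, 14.888438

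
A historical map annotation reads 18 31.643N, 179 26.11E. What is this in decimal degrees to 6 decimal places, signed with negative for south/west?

Lat: 31.643′ = 0.527383°; total 18.5273833
N ⇒ keep positive
λ: 179 + 26.11/60 = 179.4351667
E → positive

18.527383, 179.435167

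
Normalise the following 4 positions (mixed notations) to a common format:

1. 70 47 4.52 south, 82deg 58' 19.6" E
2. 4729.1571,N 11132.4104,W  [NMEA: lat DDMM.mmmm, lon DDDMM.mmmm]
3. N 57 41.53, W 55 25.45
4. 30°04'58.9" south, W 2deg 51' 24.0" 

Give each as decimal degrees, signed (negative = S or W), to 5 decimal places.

Point 1:
  φ: 70 + 47/60 + 4.52/3600 = 70.784589
  hemisphere S, so the sign is −
  λ: 58′ + 19.6″ = 58.32667′; 82 + 58.32667/60 = 82.972111
  E ⇒ keep positive
Point 2:
  Latitude: split at 2 digits → 47° and 29.1571′; 47 + 29.1571/60 = 47.485952
  N ⇒ keep positive
  Lon: split at 3 digits → 111° and 32.4104′; 111 + 32.4104/60 = 111.540173
  W ⇒ negate
Point 3:
  Lat: 41.53′ = 0.692167°; total 57.692167
  N → positive
  λ: 25.45′ = 0.424167°; total 55.424167
  W → negative
Point 4:
  Lat: 30° + 4/60 + 58.9/3600 = 30 + 0.066667 + 0.016361 = 30.083028
  hemisphere S, so the sign is −
  Longitude: 2 + 51/60 + 24/3600 = 2.856667
  W → negative

1. -70.78459, 82.97211
2. 47.48595, -111.54017
3. 57.69217, -55.42417
4. -30.08303, -2.85667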